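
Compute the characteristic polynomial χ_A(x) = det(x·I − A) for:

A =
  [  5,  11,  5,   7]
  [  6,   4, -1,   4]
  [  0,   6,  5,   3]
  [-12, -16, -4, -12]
x^4 - 2*x^3 - 3*x^2 + 4*x + 4

Expanding det(x·I − A) (e.g. by cofactor expansion or by noting that A is similar to its Jordan form J, which has the same characteristic polynomial as A) gives
  χ_A(x) = x^4 - 2*x^3 - 3*x^2 + 4*x + 4
which factors as (x - 2)^2*(x + 1)^2. The eigenvalues (with algebraic multiplicities) are λ = -1 with multiplicity 2, λ = 2 with multiplicity 2.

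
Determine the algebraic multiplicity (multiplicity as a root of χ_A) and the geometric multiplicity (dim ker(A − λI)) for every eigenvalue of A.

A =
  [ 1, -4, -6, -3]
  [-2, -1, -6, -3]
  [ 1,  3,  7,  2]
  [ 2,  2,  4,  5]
λ = 3: alg = 4, geom = 2

Step 1 — factor the characteristic polynomial to read off the algebraic multiplicities:
  χ_A(x) = (x - 3)^4

Step 2 — compute geometric multiplicities via the rank-nullity identity g(λ) = n − rank(A − λI):
  rank(A − (3)·I) = 2, so dim ker(A − (3)·I) = n − 2 = 2

Summary:
  λ = 3: algebraic multiplicity = 4, geometric multiplicity = 2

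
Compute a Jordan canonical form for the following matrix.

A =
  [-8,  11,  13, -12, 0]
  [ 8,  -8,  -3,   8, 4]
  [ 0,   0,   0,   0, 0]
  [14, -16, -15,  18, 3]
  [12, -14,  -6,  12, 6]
J_3(0) ⊕ J_2(4)

The characteristic polynomial is
  det(x·I − A) = x^5 - 8*x^4 + 16*x^3 = x^3*(x - 4)^2

Eigenvalues and multiplicities (the geometric multiplicity of λ is n − rank(A − λI), which equals the number of Jordan blocks for λ):
  λ = 0: algebraic multiplicity = 3, geometric multiplicity = 1
  λ = 4: algebraic multiplicity = 2, geometric multiplicity = 1

Determining the block sizes for each eigenvalue:
  λ = 0: one block (gm = 1), so the single block has size am = 3 → block sizes [3]
  λ = 4: one block (gm = 1), so the single block has size am = 2 → block sizes [2]

Assembling the blocks gives a Jordan form
J =
  [0, 1, 0, 0, 0]
  [0, 0, 1, 0, 0]
  [0, 0, 0, 0, 0]
  [0, 0, 0, 4, 1]
  [0, 0, 0, 0, 4]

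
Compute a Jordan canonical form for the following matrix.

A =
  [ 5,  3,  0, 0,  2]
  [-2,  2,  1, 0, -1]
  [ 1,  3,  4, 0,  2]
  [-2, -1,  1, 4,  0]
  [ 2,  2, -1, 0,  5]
J_3(4) ⊕ J_2(4)

The characteristic polynomial is
  det(x·I − A) = x^5 - 20*x^4 + 160*x^3 - 640*x^2 + 1280*x - 1024 = (x - 4)^5

Eigenvalues and multiplicities (the geometric multiplicity of λ is n − rank(A − λI), which equals the number of Jordan blocks for λ):
  λ = 4: algebraic multiplicity = 5, geometric multiplicity = 2

Determining the block sizes for each eigenvalue:
  λ = 4: with am = 5 and gm = 2, the partition is not yet determined (e.g. several partitions of 5 into 2 parts exist). Let N = A − (4)·I. Computing rank(N^1) = 3, rank(N^2) = 1, rank(N^3) = 0; the number of blocks of size ≥ j is rank(N^{j−1}) − rank(N^j), giving [2, 2, 1]. So we have 1 block(s) of size 3, 1 block(s) of size 2 → block sizes [3, 2]

Assembling the blocks gives a Jordan form
J =
  [4, 1, 0, 0, 0]
  [0, 4, 1, 0, 0]
  [0, 0, 4, 0, 0]
  [0, 0, 0, 4, 1]
  [0, 0, 0, 0, 4]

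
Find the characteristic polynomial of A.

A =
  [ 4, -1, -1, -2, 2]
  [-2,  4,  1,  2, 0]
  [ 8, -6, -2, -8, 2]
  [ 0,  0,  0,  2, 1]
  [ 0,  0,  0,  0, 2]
x^5 - 10*x^4 + 40*x^3 - 80*x^2 + 80*x - 32

Expanding det(x·I − A) (e.g. by cofactor expansion or by noting that A is similar to its Jordan form J, which has the same characteristic polynomial as A) gives
  χ_A(x) = x^5 - 10*x^4 + 40*x^3 - 80*x^2 + 80*x - 32
which factors as (x - 2)^5. The eigenvalues (with algebraic multiplicities) are λ = 2 with multiplicity 5.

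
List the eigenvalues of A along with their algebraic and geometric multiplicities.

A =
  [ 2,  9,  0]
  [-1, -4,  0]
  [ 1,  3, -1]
λ = -1: alg = 3, geom = 2

Step 1 — factor the characteristic polynomial to read off the algebraic multiplicities:
  χ_A(x) = (x + 1)^3

Step 2 — compute geometric multiplicities via the rank-nullity identity g(λ) = n − rank(A − λI):
  rank(A − (-1)·I) = 1, so dim ker(A − (-1)·I) = n − 1 = 2

Summary:
  λ = -1: algebraic multiplicity = 3, geometric multiplicity = 2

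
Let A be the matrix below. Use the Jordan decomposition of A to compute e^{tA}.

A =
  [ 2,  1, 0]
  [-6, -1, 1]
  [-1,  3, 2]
e^{tA} =
  [-5*t^2*exp(t)/2 + t*exp(t) + exp(t), -t^2*exp(t)/2 + t*exp(t), t^2*exp(t)/2]
  [5*t^2*exp(t)/2 - 6*t*exp(t), t^2*exp(t)/2 - 2*t*exp(t) + exp(t), -t^2*exp(t)/2 + t*exp(t)]
  [-10*t^2*exp(t) - t*exp(t), -2*t^2*exp(t) + 3*t*exp(t), 2*t^2*exp(t) + t*exp(t) + exp(t)]

Strategy: write A = P · J · P⁻¹ where J is a Jordan canonical form, so e^{tA} = P · e^{tJ} · P⁻¹, and e^{tJ} can be computed block-by-block.

A has Jordan form
J =
  [1, 1, 0]
  [0, 1, 1]
  [0, 0, 1]
(up to reordering of blocks).

Per-block formulas:
  For a 3×3 Jordan block J_3(1): exp(t · J_3(1)) = e^(1t)·(I + t·N + (t^2/2)·N^2), where N is the 3×3 nilpotent shift.

After assembling e^{tJ} and conjugating by P, we get:

e^{tA} =
  [-5*t^2*exp(t)/2 + t*exp(t) + exp(t), -t^2*exp(t)/2 + t*exp(t), t^2*exp(t)/2]
  [5*t^2*exp(t)/2 - 6*t*exp(t), t^2*exp(t)/2 - 2*t*exp(t) + exp(t), -t^2*exp(t)/2 + t*exp(t)]
  [-10*t^2*exp(t) - t*exp(t), -2*t^2*exp(t) + 3*t*exp(t), 2*t^2*exp(t) + t*exp(t) + exp(t)]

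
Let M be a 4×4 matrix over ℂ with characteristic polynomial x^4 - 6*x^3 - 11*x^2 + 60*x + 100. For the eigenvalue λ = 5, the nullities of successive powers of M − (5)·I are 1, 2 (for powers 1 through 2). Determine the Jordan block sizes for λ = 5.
Block sizes for λ = 5: [2]

From the dimensions of kernels of powers, the number of Jordan blocks of size at least j is d_j − d_{j−1} where d_j = dim ker(N^j) (with d_0 = 0). Computing the differences gives [1, 1].
The number of blocks of size exactly k is (#blocks of size ≥ k) − (#blocks of size ≥ k + 1), so the partition is: 1 block(s) of size 2.
In nonincreasing order the block sizes are [2].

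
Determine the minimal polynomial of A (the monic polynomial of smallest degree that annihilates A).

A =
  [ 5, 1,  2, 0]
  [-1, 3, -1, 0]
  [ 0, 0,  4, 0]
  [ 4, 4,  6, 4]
x^3 - 12*x^2 + 48*x - 64

The characteristic polynomial is χ_A(x) = (x - 4)^4, so the eigenvalues are known. The minimal polynomial is
  m_A(x) = Π_λ (x − λ)^{k_λ}
where k_λ is the size of the *largest* Jordan block for λ (equivalently, the smallest k with (A − λI)^k v = 0 for every generalised eigenvector v of λ).

  λ = 4: largest Jordan block has size 3, contributing (x − 4)^3

So m_A(x) = (x - 4)^3 = x^3 - 12*x^2 + 48*x - 64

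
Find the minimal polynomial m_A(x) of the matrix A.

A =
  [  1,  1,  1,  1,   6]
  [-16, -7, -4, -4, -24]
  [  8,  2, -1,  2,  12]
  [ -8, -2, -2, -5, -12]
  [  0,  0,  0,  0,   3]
x^3 + 3*x^2 - 9*x - 27

The characteristic polynomial is χ_A(x) = (x - 3)*(x + 3)^4, so the eigenvalues are known. The minimal polynomial is
  m_A(x) = Π_λ (x − λ)^{k_λ}
where k_λ is the size of the *largest* Jordan block for λ (equivalently, the smallest k with (A − λI)^k v = 0 for every generalised eigenvector v of λ).

  λ = -3: largest Jordan block has size 2, contributing (x + 3)^2
  λ = 3: largest Jordan block has size 1, contributing (x − 3)

So m_A(x) = (x - 3)*(x + 3)^2 = x^3 + 3*x^2 - 9*x - 27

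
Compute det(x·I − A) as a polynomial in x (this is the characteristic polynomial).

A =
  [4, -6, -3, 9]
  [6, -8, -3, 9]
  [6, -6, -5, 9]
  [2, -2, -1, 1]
x^4 + 8*x^3 + 24*x^2 + 32*x + 16

Expanding det(x·I − A) (e.g. by cofactor expansion or by noting that A is similar to its Jordan form J, which has the same characteristic polynomial as A) gives
  χ_A(x) = x^4 + 8*x^3 + 24*x^2 + 32*x + 16
which factors as (x + 2)^4. The eigenvalues (with algebraic multiplicities) are λ = -2 with multiplicity 4.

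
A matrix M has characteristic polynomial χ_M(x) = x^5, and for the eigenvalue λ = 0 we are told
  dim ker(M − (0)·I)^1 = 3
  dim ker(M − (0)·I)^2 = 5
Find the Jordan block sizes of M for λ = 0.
Block sizes for λ = 0: [2, 2, 1]

From the dimensions of kernels of powers, the number of Jordan blocks of size at least j is d_j − d_{j−1} where d_j = dim ker(N^j) (with d_0 = 0). Computing the differences gives [3, 2].
The number of blocks of size exactly k is (#blocks of size ≥ k) − (#blocks of size ≥ k + 1), so the partition is: 1 block(s) of size 1, 2 block(s) of size 2.
In nonincreasing order the block sizes are [2, 2, 1].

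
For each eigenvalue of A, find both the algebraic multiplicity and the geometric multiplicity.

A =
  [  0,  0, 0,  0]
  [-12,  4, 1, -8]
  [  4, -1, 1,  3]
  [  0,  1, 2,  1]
λ = 0: alg = 1, geom = 1; λ = 2: alg = 3, geom = 1

Step 1 — factor the characteristic polynomial to read off the algebraic multiplicities:
  χ_A(x) = x*(x - 2)^3

Step 2 — compute geometric multiplicities via the rank-nullity identity g(λ) = n − rank(A − λI):
  rank(A − (0)·I) = 3, so dim ker(A − (0)·I) = n − 3 = 1
  rank(A − (2)·I) = 3, so dim ker(A − (2)·I) = n − 3 = 1

Summary:
  λ = 0: algebraic multiplicity = 1, geometric multiplicity = 1
  λ = 2: algebraic multiplicity = 3, geometric multiplicity = 1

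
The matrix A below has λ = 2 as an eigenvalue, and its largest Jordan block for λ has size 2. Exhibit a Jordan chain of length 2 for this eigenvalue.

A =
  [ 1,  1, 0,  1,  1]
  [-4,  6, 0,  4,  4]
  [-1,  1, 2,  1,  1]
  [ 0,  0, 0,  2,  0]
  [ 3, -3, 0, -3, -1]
A Jordan chain for λ = 2 of length 2:
v_1 = (-1, -4, -1, 0, 3)ᵀ
v_2 = (1, 0, 0, 0, 0)ᵀ

Let N = A − (2)·I. We want v_2 with N^2 v_2 = 0 but N^1 v_2 ≠ 0; then v_{j-1} := N · v_j for j = 2, …, 2.

Pick v_2 = (1, 0, 0, 0, 0)ᵀ.
Then v_1 = N · v_2 = (-1, -4, -1, 0, 3)ᵀ.

Sanity check: (A − (2)·I) v_1 = (0, 0, 0, 0, 0)ᵀ = 0. ✓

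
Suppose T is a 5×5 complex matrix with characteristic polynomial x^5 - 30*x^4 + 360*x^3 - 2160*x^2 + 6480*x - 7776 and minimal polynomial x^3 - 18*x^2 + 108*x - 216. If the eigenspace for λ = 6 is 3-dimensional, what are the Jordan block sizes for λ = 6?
Block sizes for λ = 6: [3, 1, 1]

Step 1 — from the characteristic polynomial, algebraic multiplicity of λ = 6 is 5. From dim ker(T − (6)·I) = 3, there are exactly 3 Jordan blocks for λ = 6.
Step 2 — from the minimal polynomial, the factor (x − 6)^3 tells us the largest block for λ = 6 has size 3.
Step 3 — with total size 5, 3 blocks, and largest block 3, the block sizes (in nonincreasing order) are [3, 1, 1].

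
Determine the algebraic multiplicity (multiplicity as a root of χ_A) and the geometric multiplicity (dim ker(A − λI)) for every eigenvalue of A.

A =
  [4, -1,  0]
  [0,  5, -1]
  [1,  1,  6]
λ = 5: alg = 3, geom = 1

Step 1 — factor the characteristic polynomial to read off the algebraic multiplicities:
  χ_A(x) = (x - 5)^3

Step 2 — compute geometric multiplicities via the rank-nullity identity g(λ) = n − rank(A − λI):
  rank(A − (5)·I) = 2, so dim ker(A − (5)·I) = n − 2 = 1

Summary:
  λ = 5: algebraic multiplicity = 3, geometric multiplicity = 1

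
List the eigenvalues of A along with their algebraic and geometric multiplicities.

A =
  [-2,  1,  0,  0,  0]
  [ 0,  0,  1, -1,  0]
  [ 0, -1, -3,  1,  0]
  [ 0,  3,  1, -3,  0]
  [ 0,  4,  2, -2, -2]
λ = -2: alg = 5, geom = 3

Step 1 — factor the characteristic polynomial to read off the algebraic multiplicities:
  χ_A(x) = (x + 2)^5

Step 2 — compute geometric multiplicities via the rank-nullity identity g(λ) = n − rank(A − λI):
  rank(A − (-2)·I) = 2, so dim ker(A − (-2)·I) = n − 2 = 3

Summary:
  λ = -2: algebraic multiplicity = 5, geometric multiplicity = 3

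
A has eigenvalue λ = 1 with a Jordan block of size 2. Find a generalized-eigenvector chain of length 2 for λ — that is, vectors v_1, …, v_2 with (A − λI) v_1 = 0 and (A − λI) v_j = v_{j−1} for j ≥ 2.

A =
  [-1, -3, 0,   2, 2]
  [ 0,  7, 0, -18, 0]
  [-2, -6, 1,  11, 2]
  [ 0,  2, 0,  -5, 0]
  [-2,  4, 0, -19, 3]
A Jordan chain for λ = 1 of length 2:
v_1 = (-2, 0, -2, 0, -2)ᵀ
v_2 = (1, 0, 0, 0, 0)ᵀ

Let N = A − (1)·I. We want v_2 with N^2 v_2 = 0 but N^1 v_2 ≠ 0; then v_{j-1} := N · v_j for j = 2, …, 2.

Pick v_2 = (1, 0, 0, 0, 0)ᵀ.
Then v_1 = N · v_2 = (-2, 0, -2, 0, -2)ᵀ.

Sanity check: (A − (1)·I) v_1 = (0, 0, 0, 0, 0)ᵀ = 0. ✓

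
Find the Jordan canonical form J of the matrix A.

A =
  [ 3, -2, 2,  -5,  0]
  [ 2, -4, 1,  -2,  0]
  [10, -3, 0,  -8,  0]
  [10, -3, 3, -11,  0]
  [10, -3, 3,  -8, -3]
J_3(-3) ⊕ J_1(-3) ⊕ J_1(-3)

The characteristic polynomial is
  det(x·I − A) = x^5 + 15*x^4 + 90*x^3 + 270*x^2 + 405*x + 243 = (x + 3)^5

Eigenvalues and multiplicities (the geometric multiplicity of λ is n − rank(A − λI), which equals the number of Jordan blocks for λ):
  λ = -3: algebraic multiplicity = 5, geometric multiplicity = 3

Determining the block sizes for each eigenvalue:
  λ = -3: with am = 5 and gm = 3, the partition is not yet determined (e.g. several partitions of 5 into 3 parts exist). Let N = A − (-3)·I. Computing rank(N^1) = 2, rank(N^2) = 1, rank(N^3) = 0; the number of blocks of size ≥ j is rank(N^{j−1}) − rank(N^j), giving [3, 1, 1]. So we have 1 block(s) of size 3, 2 block(s) of size 1 → block sizes [3, 1, 1]

Assembling the blocks gives a Jordan form
J =
  [-3,  1,  0,  0,  0]
  [ 0, -3,  1,  0,  0]
  [ 0,  0, -3,  0,  0]
  [ 0,  0,  0, -3,  0]
  [ 0,  0,  0,  0, -3]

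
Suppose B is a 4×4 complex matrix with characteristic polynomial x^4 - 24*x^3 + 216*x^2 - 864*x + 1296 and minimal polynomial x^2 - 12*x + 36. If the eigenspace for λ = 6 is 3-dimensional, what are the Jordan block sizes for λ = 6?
Block sizes for λ = 6: [2, 1, 1]

Step 1 — from the characteristic polynomial, algebraic multiplicity of λ = 6 is 4. From dim ker(B − (6)·I) = 3, there are exactly 3 Jordan blocks for λ = 6.
Step 2 — from the minimal polynomial, the factor (x − 6)^2 tells us the largest block for λ = 6 has size 2.
Step 3 — with total size 4, 3 blocks, and largest block 2, the block sizes (in nonincreasing order) are [2, 1, 1].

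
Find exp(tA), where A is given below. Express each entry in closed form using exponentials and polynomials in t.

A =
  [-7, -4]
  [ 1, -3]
e^{tA} =
  [-2*t*exp(-5*t) + exp(-5*t), -4*t*exp(-5*t)]
  [t*exp(-5*t), 2*t*exp(-5*t) + exp(-5*t)]

Strategy: write A = P · J · P⁻¹ where J is a Jordan canonical form, so e^{tA} = P · e^{tJ} · P⁻¹, and e^{tJ} can be computed block-by-block.

A has Jordan form
J =
  [-5,  1]
  [ 0, -5]
(up to reordering of blocks).

Per-block formulas:
  For a 2×2 Jordan block J_2(-5): exp(t · J_2(-5)) = e^(-5t)·(I + t·N), where N is the 2×2 nilpotent shift.

After assembling e^{tJ} and conjugating by P, we get:

e^{tA} =
  [-2*t*exp(-5*t) + exp(-5*t), -4*t*exp(-5*t)]
  [t*exp(-5*t), 2*t*exp(-5*t) + exp(-5*t)]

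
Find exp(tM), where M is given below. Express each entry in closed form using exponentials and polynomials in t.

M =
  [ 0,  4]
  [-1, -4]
e^{tM} =
  [2*t*exp(-2*t) + exp(-2*t), 4*t*exp(-2*t)]
  [-t*exp(-2*t), -2*t*exp(-2*t) + exp(-2*t)]

Strategy: write M = P · J · P⁻¹ where J is a Jordan canonical form, so e^{tM} = P · e^{tJ} · P⁻¹, and e^{tJ} can be computed block-by-block.

M has Jordan form
J =
  [-2,  1]
  [ 0, -2]
(up to reordering of blocks).

Per-block formulas:
  For a 2×2 Jordan block J_2(-2): exp(t · J_2(-2)) = e^(-2t)·(I + t·N), where N is the 2×2 nilpotent shift.

After assembling e^{tJ} and conjugating by P, we get:

e^{tM} =
  [2*t*exp(-2*t) + exp(-2*t), 4*t*exp(-2*t)]
  [-t*exp(-2*t), -2*t*exp(-2*t) + exp(-2*t)]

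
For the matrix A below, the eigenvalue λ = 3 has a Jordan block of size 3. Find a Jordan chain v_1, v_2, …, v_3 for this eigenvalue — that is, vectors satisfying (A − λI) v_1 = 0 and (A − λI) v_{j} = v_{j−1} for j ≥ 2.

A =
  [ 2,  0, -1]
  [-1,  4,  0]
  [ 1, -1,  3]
A Jordan chain for λ = 3 of length 3:
v_1 = (1, 1, -1)ᵀ
v_2 = (0, 1, -1)ᵀ
v_3 = (0, 1, 0)ᵀ

Let N = A − (3)·I. We want v_3 with N^3 v_3 = 0 but N^2 v_3 ≠ 0; then v_{j-1} := N · v_j for j = 3, …, 2.

Pick v_3 = (0, 1, 0)ᵀ.
Then v_2 = N · v_3 = (0, 1, -1)ᵀ.
Then v_1 = N · v_2 = (1, 1, -1)ᵀ.

Sanity check: (A − (3)·I) v_1 = (0, 0, 0)ᵀ = 0. ✓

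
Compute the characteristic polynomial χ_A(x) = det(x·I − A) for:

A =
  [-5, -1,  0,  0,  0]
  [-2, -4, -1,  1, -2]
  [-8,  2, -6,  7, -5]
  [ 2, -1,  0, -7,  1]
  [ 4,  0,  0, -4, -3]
x^5 + 25*x^4 + 250*x^3 + 1250*x^2 + 3125*x + 3125

Expanding det(x·I − A) (e.g. by cofactor expansion or by noting that A is similar to its Jordan form J, which has the same characteristic polynomial as A) gives
  χ_A(x) = x^5 + 25*x^4 + 250*x^3 + 1250*x^2 + 3125*x + 3125
which factors as (x + 5)^5. The eigenvalues (with algebraic multiplicities) are λ = -5 with multiplicity 5.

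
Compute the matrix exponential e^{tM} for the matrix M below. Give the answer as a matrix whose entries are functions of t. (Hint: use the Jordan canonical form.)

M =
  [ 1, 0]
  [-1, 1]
e^{tM} =
  [exp(t), 0]
  [-t*exp(t), exp(t)]

Strategy: write M = P · J · P⁻¹ where J is a Jordan canonical form, so e^{tM} = P · e^{tJ} · P⁻¹, and e^{tJ} can be computed block-by-block.

M has Jordan form
J =
  [1, 1]
  [0, 1]
(up to reordering of blocks).

Per-block formulas:
  For a 2×2 Jordan block J_2(1): exp(t · J_2(1)) = e^(1t)·(I + t·N), where N is the 2×2 nilpotent shift.

After assembling e^{tJ} and conjugating by P, we get:

e^{tM} =
  [exp(t), 0]
  [-t*exp(t), exp(t)]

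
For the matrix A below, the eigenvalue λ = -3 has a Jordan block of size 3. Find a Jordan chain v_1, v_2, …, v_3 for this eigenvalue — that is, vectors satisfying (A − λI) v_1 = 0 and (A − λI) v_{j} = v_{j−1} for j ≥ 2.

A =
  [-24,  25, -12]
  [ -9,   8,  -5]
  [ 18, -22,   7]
A Jordan chain for λ = -3 of length 3:
v_1 = (14, 6, -12)ᵀ
v_2 = (25, 11, -22)ᵀ
v_3 = (0, 1, 0)ᵀ

Let N = A − (-3)·I. We want v_3 with N^3 v_3 = 0 but N^2 v_3 ≠ 0; then v_{j-1} := N · v_j for j = 3, …, 2.

Pick v_3 = (0, 1, 0)ᵀ.
Then v_2 = N · v_3 = (25, 11, -22)ᵀ.
Then v_1 = N · v_2 = (14, 6, -12)ᵀ.

Sanity check: (A − (-3)·I) v_1 = (0, 0, 0)ᵀ = 0. ✓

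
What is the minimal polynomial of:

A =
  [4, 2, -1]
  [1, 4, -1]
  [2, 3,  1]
x^3 - 9*x^2 + 27*x - 27

The characteristic polynomial is χ_A(x) = (x - 3)^3, so the eigenvalues are known. The minimal polynomial is
  m_A(x) = Π_λ (x − λ)^{k_λ}
where k_λ is the size of the *largest* Jordan block for λ (equivalently, the smallest k with (A − λI)^k v = 0 for every generalised eigenvector v of λ).

  λ = 3: largest Jordan block has size 3, contributing (x − 3)^3

So m_A(x) = (x - 3)^3 = x^3 - 9*x^2 + 27*x - 27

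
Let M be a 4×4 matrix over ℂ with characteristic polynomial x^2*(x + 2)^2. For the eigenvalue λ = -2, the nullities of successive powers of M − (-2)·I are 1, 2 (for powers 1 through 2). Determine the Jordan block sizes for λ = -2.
Block sizes for λ = -2: [2]

From the dimensions of kernels of powers, the number of Jordan blocks of size at least j is d_j − d_{j−1} where d_j = dim ker(N^j) (with d_0 = 0). Computing the differences gives [1, 1].
The number of blocks of size exactly k is (#blocks of size ≥ k) − (#blocks of size ≥ k + 1), so the partition is: 1 block(s) of size 2.
In nonincreasing order the block sizes are [2].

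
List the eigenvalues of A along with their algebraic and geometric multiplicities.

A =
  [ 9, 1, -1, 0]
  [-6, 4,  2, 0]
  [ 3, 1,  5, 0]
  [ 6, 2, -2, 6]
λ = 6: alg = 4, geom = 3

Step 1 — factor the characteristic polynomial to read off the algebraic multiplicities:
  χ_A(x) = (x - 6)^4

Step 2 — compute geometric multiplicities via the rank-nullity identity g(λ) = n − rank(A − λI):
  rank(A − (6)·I) = 1, so dim ker(A − (6)·I) = n − 1 = 3

Summary:
  λ = 6: algebraic multiplicity = 4, geometric multiplicity = 3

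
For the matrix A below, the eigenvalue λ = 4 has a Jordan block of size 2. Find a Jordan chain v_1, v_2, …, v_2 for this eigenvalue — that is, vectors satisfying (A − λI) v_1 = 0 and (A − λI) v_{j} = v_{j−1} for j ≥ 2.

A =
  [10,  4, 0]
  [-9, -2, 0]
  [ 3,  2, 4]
A Jordan chain for λ = 4 of length 2:
v_1 = (6, -9, 3)ᵀ
v_2 = (1, 0, 0)ᵀ

Let N = A − (4)·I. We want v_2 with N^2 v_2 = 0 but N^1 v_2 ≠ 0; then v_{j-1} := N · v_j for j = 2, …, 2.

Pick v_2 = (1, 0, 0)ᵀ.
Then v_1 = N · v_2 = (6, -9, 3)ᵀ.

Sanity check: (A − (4)·I) v_1 = (0, 0, 0)ᵀ = 0. ✓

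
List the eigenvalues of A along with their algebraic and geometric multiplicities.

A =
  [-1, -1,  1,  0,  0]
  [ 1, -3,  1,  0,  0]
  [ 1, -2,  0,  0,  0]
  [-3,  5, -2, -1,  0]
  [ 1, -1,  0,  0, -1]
λ = -2: alg = 1, geom = 1; λ = -1: alg = 4, geom = 3

Step 1 — factor the characteristic polynomial to read off the algebraic multiplicities:
  χ_A(x) = (x + 1)^4*(x + 2)

Step 2 — compute geometric multiplicities via the rank-nullity identity g(λ) = n − rank(A − λI):
  rank(A − (-2)·I) = 4, so dim ker(A − (-2)·I) = n − 4 = 1
  rank(A − (-1)·I) = 2, so dim ker(A − (-1)·I) = n − 2 = 3

Summary:
  λ = -2: algebraic multiplicity = 1, geometric multiplicity = 1
  λ = -1: algebraic multiplicity = 4, geometric multiplicity = 3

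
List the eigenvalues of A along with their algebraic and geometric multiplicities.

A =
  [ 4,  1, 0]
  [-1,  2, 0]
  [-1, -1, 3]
λ = 3: alg = 3, geom = 2

Step 1 — factor the characteristic polynomial to read off the algebraic multiplicities:
  χ_A(x) = (x - 3)^3

Step 2 — compute geometric multiplicities via the rank-nullity identity g(λ) = n − rank(A − λI):
  rank(A − (3)·I) = 1, so dim ker(A − (3)·I) = n − 1 = 2

Summary:
  λ = 3: algebraic multiplicity = 3, geometric multiplicity = 2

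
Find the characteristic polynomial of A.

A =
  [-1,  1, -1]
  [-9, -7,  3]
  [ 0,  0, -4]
x^3 + 12*x^2 + 48*x + 64

Expanding det(x·I − A) (e.g. by cofactor expansion or by noting that A is similar to its Jordan form J, which has the same characteristic polynomial as A) gives
  χ_A(x) = x^3 + 12*x^2 + 48*x + 64
which factors as (x + 4)^3. The eigenvalues (with algebraic multiplicities) are λ = -4 with multiplicity 3.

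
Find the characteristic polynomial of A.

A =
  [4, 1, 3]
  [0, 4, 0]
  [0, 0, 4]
x^3 - 12*x^2 + 48*x - 64

Expanding det(x·I − A) (e.g. by cofactor expansion or by noting that A is similar to its Jordan form J, which has the same characteristic polynomial as A) gives
  χ_A(x) = x^3 - 12*x^2 + 48*x - 64
which factors as (x - 4)^3. The eigenvalues (with algebraic multiplicities) are λ = 4 with multiplicity 3.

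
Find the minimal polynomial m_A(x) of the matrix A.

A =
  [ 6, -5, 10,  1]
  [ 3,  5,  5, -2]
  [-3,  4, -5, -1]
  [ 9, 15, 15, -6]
x^2

The characteristic polynomial is χ_A(x) = x^4, so the eigenvalues are known. The minimal polynomial is
  m_A(x) = Π_λ (x − λ)^{k_λ}
where k_λ is the size of the *largest* Jordan block for λ (equivalently, the smallest k with (A − λI)^k v = 0 for every generalised eigenvector v of λ).

  λ = 0: largest Jordan block has size 2, contributing (x − 0)^2

So m_A(x) = x^2 = x^2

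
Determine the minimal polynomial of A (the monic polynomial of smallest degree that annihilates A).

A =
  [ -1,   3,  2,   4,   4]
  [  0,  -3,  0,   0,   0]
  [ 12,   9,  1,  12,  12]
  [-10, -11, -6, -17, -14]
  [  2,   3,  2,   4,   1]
x^3 + 11*x^2 + 39*x + 45

The characteristic polynomial is χ_A(x) = (x + 3)^3*(x + 5)^2, so the eigenvalues are known. The minimal polynomial is
  m_A(x) = Π_λ (x − λ)^{k_λ}
where k_λ is the size of the *largest* Jordan block for λ (equivalently, the smallest k with (A − λI)^k v = 0 for every generalised eigenvector v of λ).

  λ = -5: largest Jordan block has size 1, contributing (x + 5)
  λ = -3: largest Jordan block has size 2, contributing (x + 3)^2

So m_A(x) = (x + 3)^2*(x + 5) = x^3 + 11*x^2 + 39*x + 45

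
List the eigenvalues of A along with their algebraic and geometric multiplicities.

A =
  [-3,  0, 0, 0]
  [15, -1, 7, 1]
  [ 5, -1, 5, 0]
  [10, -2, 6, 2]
λ = -3: alg = 1, geom = 1; λ = 2: alg = 3, geom = 1

Step 1 — factor the characteristic polynomial to read off the algebraic multiplicities:
  χ_A(x) = (x - 2)^3*(x + 3)

Step 2 — compute geometric multiplicities via the rank-nullity identity g(λ) = n − rank(A − λI):
  rank(A − (-3)·I) = 3, so dim ker(A − (-3)·I) = n − 3 = 1
  rank(A − (2)·I) = 3, so dim ker(A − (2)·I) = n − 3 = 1

Summary:
  λ = -3: algebraic multiplicity = 1, geometric multiplicity = 1
  λ = 2: algebraic multiplicity = 3, geometric multiplicity = 1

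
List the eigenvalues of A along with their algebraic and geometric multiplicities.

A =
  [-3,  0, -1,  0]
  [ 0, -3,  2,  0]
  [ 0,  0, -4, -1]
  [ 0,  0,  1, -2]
λ = -3: alg = 4, geom = 2

Step 1 — factor the characteristic polynomial to read off the algebraic multiplicities:
  χ_A(x) = (x + 3)^4

Step 2 — compute geometric multiplicities via the rank-nullity identity g(λ) = n − rank(A − λI):
  rank(A − (-3)·I) = 2, so dim ker(A − (-3)·I) = n − 2 = 2

Summary:
  λ = -3: algebraic multiplicity = 4, geometric multiplicity = 2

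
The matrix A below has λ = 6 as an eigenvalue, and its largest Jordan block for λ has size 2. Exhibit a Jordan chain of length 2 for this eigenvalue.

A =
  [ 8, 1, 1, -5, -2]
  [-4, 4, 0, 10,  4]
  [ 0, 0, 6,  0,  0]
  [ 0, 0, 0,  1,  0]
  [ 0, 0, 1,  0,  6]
A Jordan chain for λ = 6 of length 2:
v_1 = (2, -4, 0, 0, 0)ᵀ
v_2 = (1, 0, 0, 0, 0)ᵀ

Let N = A − (6)·I. We want v_2 with N^2 v_2 = 0 but N^1 v_2 ≠ 0; then v_{j-1} := N · v_j for j = 2, …, 2.

Pick v_2 = (1, 0, 0, 0, 0)ᵀ.
Then v_1 = N · v_2 = (2, -4, 0, 0, 0)ᵀ.

Sanity check: (A − (6)·I) v_1 = (0, 0, 0, 0, 0)ᵀ = 0. ✓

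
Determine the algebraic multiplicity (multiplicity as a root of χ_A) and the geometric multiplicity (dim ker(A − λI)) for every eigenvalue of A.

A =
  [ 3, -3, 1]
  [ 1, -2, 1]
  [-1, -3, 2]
λ = 1: alg = 3, geom = 1

Step 1 — factor the characteristic polynomial to read off the algebraic multiplicities:
  χ_A(x) = (x - 1)^3

Step 2 — compute geometric multiplicities via the rank-nullity identity g(λ) = n − rank(A − λI):
  rank(A − (1)·I) = 2, so dim ker(A − (1)·I) = n − 2 = 1

Summary:
  λ = 1: algebraic multiplicity = 3, geometric multiplicity = 1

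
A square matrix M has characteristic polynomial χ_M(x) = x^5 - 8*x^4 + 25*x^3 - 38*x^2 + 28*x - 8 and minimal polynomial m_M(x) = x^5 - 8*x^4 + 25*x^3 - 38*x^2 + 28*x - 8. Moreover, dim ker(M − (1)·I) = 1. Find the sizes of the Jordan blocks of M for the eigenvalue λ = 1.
Block sizes for λ = 1: [2]

Step 1 — from the characteristic polynomial, algebraic multiplicity of λ = 1 is 2. From dim ker(M − (1)·I) = 1, there are exactly 1 Jordan blocks for λ = 1.
Step 2 — from the minimal polynomial, the factor (x − 1)^2 tells us the largest block for λ = 1 has size 2.
Step 3 — with total size 2, 1 blocks, and largest block 2, the block sizes (in nonincreasing order) are [2].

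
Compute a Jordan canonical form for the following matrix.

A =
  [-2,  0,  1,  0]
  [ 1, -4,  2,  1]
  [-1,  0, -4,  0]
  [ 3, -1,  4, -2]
J_3(-3) ⊕ J_1(-3)

The characteristic polynomial is
  det(x·I − A) = x^4 + 12*x^3 + 54*x^2 + 108*x + 81 = (x + 3)^4

Eigenvalues and multiplicities (the geometric multiplicity of λ is n − rank(A − λI), which equals the number of Jordan blocks for λ):
  λ = -3: algebraic multiplicity = 4, geometric multiplicity = 2

Determining the block sizes for each eigenvalue:
  λ = -3: with am = 4 and gm = 2, the partition is not yet determined (e.g. several partitions of 4 into 2 parts exist). Let N = A − (-3)·I. Computing rank(N^1) = 2, rank(N^2) = 1, rank(N^3) = 0; the number of blocks of size ≥ j is rank(N^{j−1}) − rank(N^j), giving [2, 1, 1]. So we have 1 block(s) of size 3, 1 block(s) of size 1 → block sizes [3, 1]

Assembling the blocks gives a Jordan form
J =
  [-3,  1,  0,  0]
  [ 0, -3,  1,  0]
  [ 0,  0, -3,  0]
  [ 0,  0,  0, -3]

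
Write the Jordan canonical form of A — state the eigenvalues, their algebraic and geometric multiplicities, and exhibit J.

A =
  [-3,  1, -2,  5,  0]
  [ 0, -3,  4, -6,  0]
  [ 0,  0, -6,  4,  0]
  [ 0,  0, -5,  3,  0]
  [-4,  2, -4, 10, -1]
J_2(-3) ⊕ J_1(-2) ⊕ J_1(-1) ⊕ J_1(-1)

The characteristic polynomial is
  det(x·I − A) = x^5 + 10*x^4 + 38*x^3 + 68*x^2 + 57*x + 18 = (x + 1)^2*(x + 2)*(x + 3)^2

Eigenvalues and multiplicities (the geometric multiplicity of λ is n − rank(A − λI), which equals the number of Jordan blocks for λ):
  λ = -3: algebraic multiplicity = 2, geometric multiplicity = 1
  λ = -2: algebraic multiplicity = 1, geometric multiplicity = 1
  λ = -1: algebraic multiplicity = 2, geometric multiplicity = 2

Determining the block sizes for each eigenvalue:
  λ = -3: one block (gm = 1), so the single block has size am = 2 → block sizes [2]
  λ = -2: one block (gm = 1), so the single block has size am = 1 → block sizes [1]
  λ = -1: gm = am = 2, so every block has size 1 → block sizes [1, 1]

Assembling the blocks gives a Jordan form
J =
  [-3,  1,  0,  0,  0]
  [ 0, -3,  0,  0,  0]
  [ 0,  0, -2,  0,  0]
  [ 0,  0,  0, -1,  0]
  [ 0,  0,  0,  0, -1]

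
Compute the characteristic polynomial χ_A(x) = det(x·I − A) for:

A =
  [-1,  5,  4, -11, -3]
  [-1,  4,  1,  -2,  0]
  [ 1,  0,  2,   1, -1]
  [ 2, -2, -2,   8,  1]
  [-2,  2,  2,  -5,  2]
x^5 - 15*x^4 + 90*x^3 - 270*x^2 + 405*x - 243

Expanding det(x·I − A) (e.g. by cofactor expansion or by noting that A is similar to its Jordan form J, which has the same characteristic polynomial as A) gives
  χ_A(x) = x^5 - 15*x^4 + 90*x^3 - 270*x^2 + 405*x - 243
which factors as (x - 3)^5. The eigenvalues (with algebraic multiplicities) are λ = 3 with multiplicity 5.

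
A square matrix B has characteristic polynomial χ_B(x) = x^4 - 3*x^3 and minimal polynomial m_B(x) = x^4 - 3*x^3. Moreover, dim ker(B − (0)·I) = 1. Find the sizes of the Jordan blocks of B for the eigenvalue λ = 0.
Block sizes for λ = 0: [3]

Step 1 — from the characteristic polynomial, algebraic multiplicity of λ = 0 is 3. From dim ker(B − (0)·I) = 1, there are exactly 1 Jordan blocks for λ = 0.
Step 2 — from the minimal polynomial, the factor (x − 0)^3 tells us the largest block for λ = 0 has size 3.
Step 3 — with total size 3, 1 blocks, and largest block 3, the block sizes (in nonincreasing order) are [3].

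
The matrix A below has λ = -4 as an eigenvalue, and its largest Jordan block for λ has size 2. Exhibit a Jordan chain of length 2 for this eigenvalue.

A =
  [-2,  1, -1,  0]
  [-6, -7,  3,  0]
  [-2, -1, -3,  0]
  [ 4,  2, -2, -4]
A Jordan chain for λ = -4 of length 2:
v_1 = (2, -6, -2, 4)ᵀ
v_2 = (1, 0, 0, 0)ᵀ

Let N = A − (-4)·I. We want v_2 with N^2 v_2 = 0 but N^1 v_2 ≠ 0; then v_{j-1} := N · v_j for j = 2, …, 2.

Pick v_2 = (1, 0, 0, 0)ᵀ.
Then v_1 = N · v_2 = (2, -6, -2, 4)ᵀ.

Sanity check: (A − (-4)·I) v_1 = (0, 0, 0, 0)ᵀ = 0. ✓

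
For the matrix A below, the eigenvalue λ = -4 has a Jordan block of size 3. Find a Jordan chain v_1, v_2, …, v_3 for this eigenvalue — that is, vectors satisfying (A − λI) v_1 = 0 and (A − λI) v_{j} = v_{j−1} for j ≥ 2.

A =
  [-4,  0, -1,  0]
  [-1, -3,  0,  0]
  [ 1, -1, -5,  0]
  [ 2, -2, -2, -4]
A Jordan chain for λ = -4 of length 3:
v_1 = (-1, -1, 0, 0)ᵀ
v_2 = (0, -1, 1, 2)ᵀ
v_3 = (1, 0, 0, 0)ᵀ

Let N = A − (-4)·I. We want v_3 with N^3 v_3 = 0 but N^2 v_3 ≠ 0; then v_{j-1} := N · v_j for j = 3, …, 2.

Pick v_3 = (1, 0, 0, 0)ᵀ.
Then v_2 = N · v_3 = (0, -1, 1, 2)ᵀ.
Then v_1 = N · v_2 = (-1, -1, 0, 0)ᵀ.

Sanity check: (A − (-4)·I) v_1 = (0, 0, 0, 0)ᵀ = 0. ✓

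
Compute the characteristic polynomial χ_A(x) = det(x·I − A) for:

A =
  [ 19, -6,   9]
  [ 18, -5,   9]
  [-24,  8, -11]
x^3 - 3*x^2 + 3*x - 1

Expanding det(x·I − A) (e.g. by cofactor expansion or by noting that A is similar to its Jordan form J, which has the same characteristic polynomial as A) gives
  χ_A(x) = x^3 - 3*x^2 + 3*x - 1
which factors as (x - 1)^3. The eigenvalues (with algebraic multiplicities) are λ = 1 with multiplicity 3.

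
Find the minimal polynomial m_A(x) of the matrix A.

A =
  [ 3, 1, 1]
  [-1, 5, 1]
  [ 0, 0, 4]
x^2 - 8*x + 16

The characteristic polynomial is χ_A(x) = (x - 4)^3, so the eigenvalues are known. The minimal polynomial is
  m_A(x) = Π_λ (x − λ)^{k_λ}
where k_λ is the size of the *largest* Jordan block for λ (equivalently, the smallest k with (A − λI)^k v = 0 for every generalised eigenvector v of λ).

  λ = 4: largest Jordan block has size 2, contributing (x − 4)^2

So m_A(x) = (x - 4)^2 = x^2 - 8*x + 16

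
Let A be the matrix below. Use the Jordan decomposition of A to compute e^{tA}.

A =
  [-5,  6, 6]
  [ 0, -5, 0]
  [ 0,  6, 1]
e^{tA} =
  [exp(-5*t), exp(t) - exp(-5*t), exp(t) - exp(-5*t)]
  [0, exp(-5*t), 0]
  [0, exp(t) - exp(-5*t), exp(t)]

Strategy: write A = P · J · P⁻¹ where J is a Jordan canonical form, so e^{tA} = P · e^{tJ} · P⁻¹, and e^{tJ} can be computed block-by-block.

A has Jordan form
J =
  [-5,  0, 0]
  [ 0, -5, 0]
  [ 0,  0, 1]
(up to reordering of blocks).

Per-block formulas:
  For a 1×1 block at λ = 1: exp(t · [1]) = [e^(1t)].
  For a 1×1 block at λ = -5: exp(t · [-5]) = [e^(-5t)].

After assembling e^{tJ} and conjugating by P, we get:

e^{tA} =
  [exp(-5*t), exp(t) - exp(-5*t), exp(t) - exp(-5*t)]
  [0, exp(-5*t), 0]
  [0, exp(t) - exp(-5*t), exp(t)]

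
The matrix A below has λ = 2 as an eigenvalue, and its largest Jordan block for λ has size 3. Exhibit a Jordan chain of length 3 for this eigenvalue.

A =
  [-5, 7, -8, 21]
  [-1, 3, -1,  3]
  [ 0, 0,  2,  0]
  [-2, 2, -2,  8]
A Jordan chain for λ = 2 of length 3:
v_1 = (7, 1, 0, 2)ᵀ
v_2 = (-8, -1, 0, -2)ᵀ
v_3 = (0, 0, 1, 0)ᵀ

Let N = A − (2)·I. We want v_3 with N^3 v_3 = 0 but N^2 v_3 ≠ 0; then v_{j-1} := N · v_j for j = 3, …, 2.

Pick v_3 = (0, 0, 1, 0)ᵀ.
Then v_2 = N · v_3 = (-8, -1, 0, -2)ᵀ.
Then v_1 = N · v_2 = (7, 1, 0, 2)ᵀ.

Sanity check: (A − (2)·I) v_1 = (0, 0, 0, 0)ᵀ = 0. ✓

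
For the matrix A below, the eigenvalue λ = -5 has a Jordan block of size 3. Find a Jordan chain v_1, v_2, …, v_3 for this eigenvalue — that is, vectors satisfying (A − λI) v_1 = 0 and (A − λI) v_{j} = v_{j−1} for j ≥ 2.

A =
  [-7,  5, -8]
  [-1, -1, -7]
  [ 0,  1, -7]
A Jordan chain for λ = -5 of length 3:
v_1 = (-1, -2, -1)ᵀ
v_2 = (-2, -1, 0)ᵀ
v_3 = (1, 0, 0)ᵀ

Let N = A − (-5)·I. We want v_3 with N^3 v_3 = 0 but N^2 v_3 ≠ 0; then v_{j-1} := N · v_j for j = 3, …, 2.

Pick v_3 = (1, 0, 0)ᵀ.
Then v_2 = N · v_3 = (-2, -1, 0)ᵀ.
Then v_1 = N · v_2 = (-1, -2, -1)ᵀ.

Sanity check: (A − (-5)·I) v_1 = (0, 0, 0)ᵀ = 0. ✓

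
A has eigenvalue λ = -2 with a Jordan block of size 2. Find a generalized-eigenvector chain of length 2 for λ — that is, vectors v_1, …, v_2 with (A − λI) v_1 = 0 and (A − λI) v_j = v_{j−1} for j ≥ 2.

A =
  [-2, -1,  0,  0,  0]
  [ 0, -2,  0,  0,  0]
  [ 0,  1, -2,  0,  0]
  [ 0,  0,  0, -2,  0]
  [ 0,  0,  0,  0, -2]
A Jordan chain for λ = -2 of length 2:
v_1 = (-1, 0, 1, 0, 0)ᵀ
v_2 = (0, 1, 0, 0, 0)ᵀ

Let N = A − (-2)·I. We want v_2 with N^2 v_2 = 0 but N^1 v_2 ≠ 0; then v_{j-1} := N · v_j for j = 2, …, 2.

Pick v_2 = (0, 1, 0, 0, 0)ᵀ.
Then v_1 = N · v_2 = (-1, 0, 1, 0, 0)ᵀ.

Sanity check: (A − (-2)·I) v_1 = (0, 0, 0, 0, 0)ᵀ = 0. ✓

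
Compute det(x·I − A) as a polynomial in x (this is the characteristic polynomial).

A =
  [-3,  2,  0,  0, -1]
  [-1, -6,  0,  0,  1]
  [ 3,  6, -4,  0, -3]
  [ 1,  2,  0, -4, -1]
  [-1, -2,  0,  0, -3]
x^5 + 20*x^4 + 160*x^3 + 640*x^2 + 1280*x + 1024

Expanding det(x·I − A) (e.g. by cofactor expansion or by noting that A is similar to its Jordan form J, which has the same characteristic polynomial as A) gives
  χ_A(x) = x^5 + 20*x^4 + 160*x^3 + 640*x^2 + 1280*x + 1024
which factors as (x + 4)^5. The eigenvalues (with algebraic multiplicities) are λ = -4 with multiplicity 5.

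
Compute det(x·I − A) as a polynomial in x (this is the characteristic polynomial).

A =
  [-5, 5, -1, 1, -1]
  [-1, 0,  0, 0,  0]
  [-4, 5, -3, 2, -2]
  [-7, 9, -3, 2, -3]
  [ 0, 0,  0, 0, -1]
x^5 + 7*x^4 + 19*x^3 + 25*x^2 + 16*x + 4

Expanding det(x·I − A) (e.g. by cofactor expansion or by noting that A is similar to its Jordan form J, which has the same characteristic polynomial as A) gives
  χ_A(x) = x^5 + 7*x^4 + 19*x^3 + 25*x^2 + 16*x + 4
which factors as (x + 1)^3*(x + 2)^2. The eigenvalues (with algebraic multiplicities) are λ = -2 with multiplicity 2, λ = -1 with multiplicity 3.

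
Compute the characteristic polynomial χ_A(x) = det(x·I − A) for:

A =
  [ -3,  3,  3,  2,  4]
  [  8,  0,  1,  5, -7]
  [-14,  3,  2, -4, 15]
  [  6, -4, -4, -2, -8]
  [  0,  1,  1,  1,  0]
x^5 + 3*x^4 + 3*x^3 + x^2

Expanding det(x·I − A) (e.g. by cofactor expansion or by noting that A is similar to its Jordan form J, which has the same characteristic polynomial as A) gives
  χ_A(x) = x^5 + 3*x^4 + 3*x^3 + x^2
which factors as x^2*(x + 1)^3. The eigenvalues (with algebraic multiplicities) are λ = -1 with multiplicity 3, λ = 0 with multiplicity 2.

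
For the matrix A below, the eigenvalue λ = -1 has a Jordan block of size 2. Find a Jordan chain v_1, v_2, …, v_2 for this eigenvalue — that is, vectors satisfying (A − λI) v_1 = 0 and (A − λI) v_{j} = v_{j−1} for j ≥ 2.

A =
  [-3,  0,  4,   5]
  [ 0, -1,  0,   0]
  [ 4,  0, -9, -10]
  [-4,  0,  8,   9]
A Jordan chain for λ = -1 of length 2:
v_1 = (-2, 0, 4, -4)ᵀ
v_2 = (1, 0, 0, 0)ᵀ

Let N = A − (-1)·I. We want v_2 with N^2 v_2 = 0 but N^1 v_2 ≠ 0; then v_{j-1} := N · v_j for j = 2, …, 2.

Pick v_2 = (1, 0, 0, 0)ᵀ.
Then v_1 = N · v_2 = (-2, 0, 4, -4)ᵀ.

Sanity check: (A − (-1)·I) v_1 = (0, 0, 0, 0)ᵀ = 0. ✓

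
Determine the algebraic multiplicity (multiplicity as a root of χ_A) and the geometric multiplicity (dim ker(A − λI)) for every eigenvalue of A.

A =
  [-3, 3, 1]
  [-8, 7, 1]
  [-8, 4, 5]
λ = 3: alg = 3, geom = 1

Step 1 — factor the characteristic polynomial to read off the algebraic multiplicities:
  χ_A(x) = (x - 3)^3

Step 2 — compute geometric multiplicities via the rank-nullity identity g(λ) = n − rank(A − λI):
  rank(A − (3)·I) = 2, so dim ker(A − (3)·I) = n − 2 = 1

Summary:
  λ = 3: algebraic multiplicity = 3, geometric multiplicity = 1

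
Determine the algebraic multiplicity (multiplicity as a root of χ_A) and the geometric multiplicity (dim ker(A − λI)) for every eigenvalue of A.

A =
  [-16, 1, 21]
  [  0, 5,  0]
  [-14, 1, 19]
λ = -2: alg = 1, geom = 1; λ = 5: alg = 2, geom = 1

Step 1 — factor the characteristic polynomial to read off the algebraic multiplicities:
  χ_A(x) = (x - 5)^2*(x + 2)

Step 2 — compute geometric multiplicities via the rank-nullity identity g(λ) = n − rank(A − λI):
  rank(A − (-2)·I) = 2, so dim ker(A − (-2)·I) = n − 2 = 1
  rank(A − (5)·I) = 2, so dim ker(A − (5)·I) = n − 2 = 1

Summary:
  λ = -2: algebraic multiplicity = 1, geometric multiplicity = 1
  λ = 5: algebraic multiplicity = 2, geometric multiplicity = 1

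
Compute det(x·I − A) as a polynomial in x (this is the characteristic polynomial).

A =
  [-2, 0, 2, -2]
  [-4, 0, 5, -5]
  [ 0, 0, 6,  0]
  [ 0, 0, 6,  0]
x^4 - 4*x^3 - 12*x^2

Expanding det(x·I − A) (e.g. by cofactor expansion or by noting that A is similar to its Jordan form J, which has the same characteristic polynomial as A) gives
  χ_A(x) = x^4 - 4*x^3 - 12*x^2
which factors as x^2*(x - 6)*(x + 2). The eigenvalues (with algebraic multiplicities) are λ = -2 with multiplicity 1, λ = 0 with multiplicity 2, λ = 6 with multiplicity 1.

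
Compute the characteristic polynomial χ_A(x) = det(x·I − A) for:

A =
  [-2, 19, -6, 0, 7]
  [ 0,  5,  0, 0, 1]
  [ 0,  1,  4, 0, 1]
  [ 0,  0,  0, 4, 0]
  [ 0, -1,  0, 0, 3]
x^5 - 14*x^4 + 64*x^3 - 64*x^2 - 256*x + 512

Expanding det(x·I − A) (e.g. by cofactor expansion or by noting that A is similar to its Jordan form J, which has the same characteristic polynomial as A) gives
  χ_A(x) = x^5 - 14*x^4 + 64*x^3 - 64*x^2 - 256*x + 512
which factors as (x - 4)^4*(x + 2). The eigenvalues (with algebraic multiplicities) are λ = -2 with multiplicity 1, λ = 4 with multiplicity 4.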